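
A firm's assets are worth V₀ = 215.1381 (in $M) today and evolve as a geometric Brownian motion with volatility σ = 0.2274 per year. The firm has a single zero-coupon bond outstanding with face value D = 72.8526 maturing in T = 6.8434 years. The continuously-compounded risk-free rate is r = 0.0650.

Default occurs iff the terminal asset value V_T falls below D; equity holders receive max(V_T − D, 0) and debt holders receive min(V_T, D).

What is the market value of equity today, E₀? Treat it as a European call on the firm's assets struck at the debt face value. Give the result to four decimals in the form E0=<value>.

d₁ = [ln(V₀/D) + (r + σ²/2)T] / (σ√T)
   = [ln(215.1381/72.8526) + (0.0650 + 0.5·0.2274²)·6.8434] / (0.2274·√6.8434)
   = [1.082842 + 0.621760] / 0.594876 = 2.865474
d₂ = d₁ − σ√T = 2.865474 − 0.594876 = 2.270598
N(d₁) = 0.997918,  N(d₂) = 0.988414,  e^(−rT) = 0.640939
E₀ = V₀·N(d₁) − D·e^(−rT)·N(d₂)
   = 215.1381·0.997918 − 72.8526·0.640939·0.988414 = 168.537108

E0=168.5371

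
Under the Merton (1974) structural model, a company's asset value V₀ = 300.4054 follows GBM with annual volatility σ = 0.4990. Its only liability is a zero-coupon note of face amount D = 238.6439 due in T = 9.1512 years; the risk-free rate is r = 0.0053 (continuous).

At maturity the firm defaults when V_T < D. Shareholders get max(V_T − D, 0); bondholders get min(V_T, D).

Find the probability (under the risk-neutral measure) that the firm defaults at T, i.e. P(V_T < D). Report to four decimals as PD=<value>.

PD=0.7157

d₁ = [ln(V₀/D) + (r + σ²/2)T] / (σ√T)
   = [ln(300.4054/238.6439) + (0.0053 + 0.5·0.4990²)·9.1512] / (0.4990·√9.1512)
   = [0.230160 + 1.187830] / 1.509522 = 0.939364
d₂ = d₁ − σ√T = 0.939364 − 1.509522 = -0.570159
risk-neutral PD = N(−d₂) = N(0.570159) = 0.715715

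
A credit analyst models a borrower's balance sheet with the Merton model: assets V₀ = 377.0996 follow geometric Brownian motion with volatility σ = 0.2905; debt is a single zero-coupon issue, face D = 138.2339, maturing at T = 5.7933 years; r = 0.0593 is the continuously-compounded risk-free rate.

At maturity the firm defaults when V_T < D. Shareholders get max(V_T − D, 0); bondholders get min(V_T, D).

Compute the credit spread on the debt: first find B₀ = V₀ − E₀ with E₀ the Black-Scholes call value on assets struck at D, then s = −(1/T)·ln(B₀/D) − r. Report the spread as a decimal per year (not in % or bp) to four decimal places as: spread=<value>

d₁ = [ln(V₀/D) + (r + σ²/2)T] / (σ√T)
   = [ln(377.0996/138.2339) + (0.0593 + 0.5·0.2905²)·5.7933] / (0.2905·√5.7933)
   = [1.003562 + 0.587992] / 0.699212 = 2.276209
d₂ = d₁ − σ√T = 2.276209 − 0.699212 = 1.576997
N(d₁) = 0.988583,  N(d₂) = 0.942602,  e^(−rT) = 0.709253
E₀ = V₀·N(d₁) − D·e^(−rT)·N(d₂)
   = 377.0996·0.988583 − 138.2339·0.709253·0.942602 = 280.378989
B₀ = V₀ − E₀ = 377.0996 − 280.378989 = 96.720611
spread = −(1/T)·ln(B₀/D) − r = −(1/5.7933)·ln(96.720611/138.2339) − 0.0593 = 0.00234374

spread=0.0023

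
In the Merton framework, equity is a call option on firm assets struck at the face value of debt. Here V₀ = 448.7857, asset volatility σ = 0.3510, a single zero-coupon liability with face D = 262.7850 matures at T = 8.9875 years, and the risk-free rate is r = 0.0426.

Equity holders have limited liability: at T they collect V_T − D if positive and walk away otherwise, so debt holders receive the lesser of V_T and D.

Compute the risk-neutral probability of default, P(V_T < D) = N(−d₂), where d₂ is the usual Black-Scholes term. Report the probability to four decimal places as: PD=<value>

d₁ = [ln(V₀/D) + (r + σ²/2)T] / (σ√T)
   = [ln(448.7857/262.7850) + (0.0426 + 0.5·0.3510²)·8.9875] / (0.3510·√8.9875)
   = [0.535209 + 0.936502] / 1.052268 = 1.398608
d₂ = d₁ − σ√T = 1.398608 − 1.052268 = 0.346340
risk-neutral PD = N(−d₂) = N(-0.346340) = 0.364544

PD=0.3645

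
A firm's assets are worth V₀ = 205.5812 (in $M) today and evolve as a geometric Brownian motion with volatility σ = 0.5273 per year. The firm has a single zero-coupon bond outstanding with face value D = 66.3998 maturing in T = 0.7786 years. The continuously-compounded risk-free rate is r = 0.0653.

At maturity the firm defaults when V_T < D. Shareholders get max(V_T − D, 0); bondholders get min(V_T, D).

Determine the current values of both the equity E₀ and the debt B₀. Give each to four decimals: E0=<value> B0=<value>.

d₁ = [ln(V₀/D) + (r + σ²/2)T] / (σ√T)
   = [ln(205.5812/66.3998) + (0.0653 + 0.5·0.5273²)·0.7786] / (0.5273·√0.7786)
   = [1.130147 + 0.159086] / 0.465281 = 2.770871
d₂ = d₁ − σ√T = 2.770871 − 0.465281 = 2.305590
N(d₁) = 0.997205,  N(d₂) = 0.989433,  e^(−rT) = 0.950428
E₀ = V₀·N(d₁) − D·e^(−rT)·N(d₂)
   = 205.5812·0.997205 − 66.3998·0.950428·0.989433 = 142.565136
B₀ = V₀ − E₀ = 205.5812 − 142.565136 = 63.016064

E0=142.5651 B0=63.0161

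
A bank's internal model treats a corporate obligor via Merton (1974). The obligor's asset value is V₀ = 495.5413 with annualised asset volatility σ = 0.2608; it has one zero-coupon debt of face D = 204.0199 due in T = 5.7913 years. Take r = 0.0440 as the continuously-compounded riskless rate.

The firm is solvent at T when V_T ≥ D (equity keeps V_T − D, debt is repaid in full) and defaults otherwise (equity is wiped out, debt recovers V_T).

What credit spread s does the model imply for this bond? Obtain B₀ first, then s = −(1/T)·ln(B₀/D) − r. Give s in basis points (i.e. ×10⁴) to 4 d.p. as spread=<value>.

d₁ = [ln(V₀/D) + (r + σ²/2)T] / (σ√T)
   = [ln(495.5413/204.0199) + (0.0440 + 0.5·0.2608²)·5.7913] / (0.2608·√5.7913)
   = [0.887433 + 0.451770] / 0.627618 = 2.133785
d₂ = d₁ − σ√T = 2.133785 − 0.627618 = 1.506167
N(d₁) = 0.983570,  N(d₂) = 0.933988,  e^(−rT) = 0.775058
E₀ = V₀·N(d₁) − D·e^(−rT)·N(d₂)
   = 495.5413·0.983570 − 204.0199·0.775058·0.933988 = 339.710501
B₀ = V₀ − E₀ = 495.5413 − 339.710501 = 155.830799
spread = −(1/T)·ln(B₀/D) − r = −(1/5.7913)·ln(155.830799/204.0199) − 0.0440 = 0.00252612
in basis points: 0.00252612 × 10⁴ = 25.2612 bp

spread=25.2612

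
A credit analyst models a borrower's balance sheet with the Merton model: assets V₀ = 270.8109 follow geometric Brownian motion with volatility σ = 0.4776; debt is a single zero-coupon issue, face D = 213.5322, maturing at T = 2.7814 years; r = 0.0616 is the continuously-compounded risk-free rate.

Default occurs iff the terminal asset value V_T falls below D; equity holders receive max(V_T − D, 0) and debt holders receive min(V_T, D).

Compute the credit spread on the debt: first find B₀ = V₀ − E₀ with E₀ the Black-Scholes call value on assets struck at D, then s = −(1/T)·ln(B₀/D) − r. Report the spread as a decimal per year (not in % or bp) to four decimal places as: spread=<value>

spread=0.0721

d₁ = [ln(V₀/D) + (r + σ²/2)T] / (σ√T)
   = [ln(270.8109/213.5322) + (0.0616 + 0.5·0.4776²)·2.7814] / (0.4776·√2.7814)
   = [0.237633 + 0.488555] / 0.796519 = 0.911703
d₂ = d₁ − σ√T = 0.911703 − 0.796519 = 0.115184
N(d₁) = 0.819037,  N(d₂) = 0.545850,  e^(−rT) = 0.842540
E₀ = V₀·N(d₁) − D·e^(−rT)·N(d₂)
   = 270.8109·0.819037 − 213.5322·0.842540·0.545850 = 123.600647
B₀ = V₀ − E₀ = 270.8109 − 123.600647 = 147.210253
spread = −(1/T)·ln(B₀/D) − r = −(1/2.7814)·ln(147.210253/213.5322) − 0.0616 = 0.07211891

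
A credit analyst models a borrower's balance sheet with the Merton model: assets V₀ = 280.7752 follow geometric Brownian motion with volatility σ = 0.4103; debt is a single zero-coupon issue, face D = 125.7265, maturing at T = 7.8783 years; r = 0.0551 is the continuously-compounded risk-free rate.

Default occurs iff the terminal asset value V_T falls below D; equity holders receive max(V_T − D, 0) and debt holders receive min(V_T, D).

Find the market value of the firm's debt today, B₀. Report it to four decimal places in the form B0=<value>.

d₁ = [ln(V₀/D) + (r + σ²/2)T] / (σ√T)
   = [ln(280.7752/125.7265) + (0.0551 + 0.5·0.4103²)·7.8783] / (0.4103·√7.8783)
   = [0.803445 + 1.097235] / 1.151643 = 1.650408
d₂ = d₁ − σ√T = 1.650408 − 1.151643 = 0.498765
N(d₁) = 0.950570,  N(d₂) = 0.691028,  e^(−rT) = 0.647851
E₀ = V₀·N(d₁) − D·e^(−rT)·N(d₂)
   = 280.7752·0.950570 − 125.7265·0.647851·0.691028 = 210.610929
B₀ = V₀ − E₀ = 280.7752 − 210.610929 = 70.164271

B0=70.1643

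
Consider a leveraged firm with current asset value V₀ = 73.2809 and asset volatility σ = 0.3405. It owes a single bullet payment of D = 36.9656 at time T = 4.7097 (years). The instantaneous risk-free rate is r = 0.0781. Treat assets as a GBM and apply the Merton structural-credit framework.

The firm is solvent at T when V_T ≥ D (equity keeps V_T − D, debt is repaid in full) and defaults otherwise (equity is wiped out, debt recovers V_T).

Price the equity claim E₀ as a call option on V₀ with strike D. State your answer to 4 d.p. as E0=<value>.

d₁ = [ln(V₀/D) + (r + σ²/2)T] / (σ√T)
   = [ln(73.2809/36.9656) + (0.0781 + 0.5·0.3405²)·4.7097] / (0.3405·√4.7097)
   = [0.684312 + 0.640849] / 0.738948 = 1.793309
d₂ = d₁ − σ√T = 1.793309 − 0.738948 = 1.054361
N(d₁) = 0.963538,  N(d₂) = 0.854141,  e^(−rT) = 0.692237
E₀ = V₀·N(d₁) − D·e^(−rT)·N(d₂)
   = 73.2809·0.963538 − 36.9656·0.692237·0.854141 = 48.752382

E0=48.7524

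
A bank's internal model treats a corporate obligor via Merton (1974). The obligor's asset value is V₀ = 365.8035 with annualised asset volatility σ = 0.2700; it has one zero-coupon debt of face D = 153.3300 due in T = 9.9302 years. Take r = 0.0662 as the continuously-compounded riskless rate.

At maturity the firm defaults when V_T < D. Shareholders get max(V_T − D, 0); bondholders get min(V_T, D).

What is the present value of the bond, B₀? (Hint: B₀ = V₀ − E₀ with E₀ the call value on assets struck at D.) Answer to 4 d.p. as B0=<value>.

d₁ = [ln(V₀/D) + (r + σ²/2)T] / (σ√T)
   = [ln(365.8035/153.3300) + (0.0662 + 0.5·0.2700²)·9.9302] / (0.2700·√9.9302)
   = [0.869504 + 1.019335] / 0.850830 = 2.219996
d₂ = d₁ − σ√T = 2.219996 − 0.850830 = 1.369166
N(d₁) = 0.986790,  N(d₂) = 0.914526,  e^(−rT) = 0.518208
E₀ = V₀·N(d₁) − D·e^(−rT)·N(d₂)
   = 365.8035·0.986790 − 153.3300·0.518208·0.914526 = 288.306096
B₀ = V₀ − E₀ = 365.8035 − 288.306096 = 77.497404

B0=77.4974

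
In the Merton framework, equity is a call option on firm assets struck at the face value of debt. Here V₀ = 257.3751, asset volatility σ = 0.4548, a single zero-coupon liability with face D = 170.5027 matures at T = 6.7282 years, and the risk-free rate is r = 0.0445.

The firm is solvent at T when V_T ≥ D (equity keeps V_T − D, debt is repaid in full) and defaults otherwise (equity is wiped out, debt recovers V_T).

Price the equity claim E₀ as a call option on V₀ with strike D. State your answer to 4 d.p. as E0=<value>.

d₁ = [ln(V₀/D) + (r + σ²/2)T] / (σ√T)
   = [ln(257.3751/170.5027) + (0.0445 + 0.5·0.4548²)·6.7282] / (0.4548·√6.7282)
   = [0.411783 + 0.995246] / 1.179695 = 1.192705
d₂ = d₁ − σ√T = 1.192705 − 1.179695 = 0.013010
N(d₁) = 0.883508,  N(d₂) = 0.505190,  e^(−rT) = 0.741259
E₀ = V₀·N(d₁) − D·e^(−rT)·N(d₂)
   = 257.3751·0.883508 − 170.5027·0.741259·0.505190 = 163.543556

E0=163.5436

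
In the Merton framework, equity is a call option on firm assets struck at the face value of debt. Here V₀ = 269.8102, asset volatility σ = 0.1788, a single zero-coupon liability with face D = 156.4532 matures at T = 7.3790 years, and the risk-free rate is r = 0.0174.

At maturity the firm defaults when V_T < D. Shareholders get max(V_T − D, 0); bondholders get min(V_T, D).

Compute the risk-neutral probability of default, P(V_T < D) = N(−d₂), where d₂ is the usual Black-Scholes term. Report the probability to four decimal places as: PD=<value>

d₁ = [ln(V₀/D) + (r + σ²/2)T] / (σ√T)
   = [ln(269.8102/156.4532) + (0.0174 + 0.5·0.1788²)·7.3790] / (0.1788·√7.3790)
   = [0.544962 + 0.246346] / 0.485698 = 1.629218
d₂ = d₁ − σ√T = 1.629218 − 0.485698 = 1.143520
risk-neutral PD = N(−d₂) = N(-1.143520) = 0.126411

PD=0.1264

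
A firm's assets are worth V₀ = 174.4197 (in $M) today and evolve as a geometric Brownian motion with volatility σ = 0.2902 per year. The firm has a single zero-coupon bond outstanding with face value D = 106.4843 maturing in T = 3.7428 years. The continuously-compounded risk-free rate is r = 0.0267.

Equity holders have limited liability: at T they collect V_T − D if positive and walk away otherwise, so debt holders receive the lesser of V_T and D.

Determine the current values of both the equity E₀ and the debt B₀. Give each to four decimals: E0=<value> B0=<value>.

d₁ = [ln(V₀/D) + (r + σ²/2)T] / (σ√T)
   = [ln(174.4197/106.4843) + (0.0267 + 0.5·0.2902²)·3.7428] / (0.2902·√3.7428)
   = [0.493467 + 0.257535] / 0.561430 = 1.337658
d₂ = d₁ − σ√T = 1.337658 − 0.561430 = 0.776228
N(d₁) = 0.909496,  N(d₂) = 0.781193,  e^(−rT) = 0.904898
E₀ = V₀·N(d₁) − D·e^(−rT)·N(d₂)
   = 174.4197·0.909496 − 106.4843·0.904898·0.781193 = 83.360274
B₀ = V₀ − E₀ = 174.4197 − 83.360274 = 91.059426

E0=83.3603 B0=91.0594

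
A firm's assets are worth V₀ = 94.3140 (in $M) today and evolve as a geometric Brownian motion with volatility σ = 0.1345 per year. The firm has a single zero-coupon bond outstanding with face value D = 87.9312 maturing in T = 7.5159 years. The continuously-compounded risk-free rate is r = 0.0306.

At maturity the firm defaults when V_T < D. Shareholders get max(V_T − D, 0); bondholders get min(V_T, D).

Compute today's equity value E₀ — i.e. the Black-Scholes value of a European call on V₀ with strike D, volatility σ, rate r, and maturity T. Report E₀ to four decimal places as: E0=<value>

d₁ = [ln(V₀/D) + (r + σ²/2)T] / (σ√T)
   = [ln(94.3140/87.9312) + (0.0306 + 0.5·0.1345²)·7.5159] / (0.1345·√7.5159)
   = [0.070075 + 0.297969] / 0.368734 = 0.998129
d₂ = d₁ − σ√T = 0.998129 − 0.368734 = 0.629395
N(d₁) = 0.840892,  N(d₂) = 0.735455,  e^(−rT) = 0.794544
E₀ = V₀·N(d₁) − D·e^(−rT)·N(d₂)
   = 94.3140·0.840892 − 87.9312·0.794544·0.735455 = 27.925124

E0=27.9251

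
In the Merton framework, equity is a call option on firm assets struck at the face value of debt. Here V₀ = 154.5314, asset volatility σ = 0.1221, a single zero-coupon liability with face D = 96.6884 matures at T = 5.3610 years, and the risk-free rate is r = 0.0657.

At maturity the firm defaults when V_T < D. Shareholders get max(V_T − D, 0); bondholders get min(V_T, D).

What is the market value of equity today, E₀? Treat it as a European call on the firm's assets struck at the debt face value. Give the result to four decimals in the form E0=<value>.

d₁ = [ln(V₀/D) + (r + σ²/2)T] / (σ√T)
   = [ln(154.5314/96.6884) + (0.0657 + 0.5·0.1221²)·5.3610] / (0.1221·√5.3610)
   = [0.468904 + 0.392180] / 0.282708 = 3.045838
d₂ = d₁ − σ√T = 3.045838 − 0.282708 = 2.763129
N(d₁) = 0.998840,  N(d₂) = 0.997137,  e^(−rT) = 0.703127
E₀ = V₀·N(d₁) − D·e^(−rT)·N(d₂)
   = 154.5314·0.998840 − 96.6884·0.703127·0.997137 = 86.562495

E0=86.5625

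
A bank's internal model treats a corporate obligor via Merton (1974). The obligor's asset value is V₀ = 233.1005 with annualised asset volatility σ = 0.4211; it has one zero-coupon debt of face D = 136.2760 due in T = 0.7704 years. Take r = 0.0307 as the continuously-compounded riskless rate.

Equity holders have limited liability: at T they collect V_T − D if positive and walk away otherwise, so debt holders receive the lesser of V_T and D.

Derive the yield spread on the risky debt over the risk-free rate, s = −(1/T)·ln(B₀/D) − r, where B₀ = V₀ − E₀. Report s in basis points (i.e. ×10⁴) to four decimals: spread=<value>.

spread=178.2843

d₁ = [ln(V₀/D) + (r + σ²/2)T] / (σ√T)
   = [ln(233.1005/136.2760) + (0.0307 + 0.5·0.4211²)·0.7704] / (0.4211·√0.7704)
   = [0.536787 + 0.091957] / 0.369610 = 1.701104
d₂ = d₁ − σ√T = 1.701104 − 0.369610 = 1.331494
N(d₁) = 0.955538,  N(d₂) = 0.908487,  e^(−rT) = 0.976626
E₀ = V₀·N(d₁) − D·e^(−rT)·N(d₂)
   = 233.1005·0.955538 − 136.2760·0.976626·0.908487 = 101.825293
B₀ = V₀ − E₀ = 233.1005 − 101.825293 = 131.275207
spread = −(1/T)·ln(B₀/D) − r = −(1/0.7704)·ln(131.275207/136.2760) − 0.0307 = 0.01782843
in basis points: 0.01782843 × 10⁴ = 178.2843 bp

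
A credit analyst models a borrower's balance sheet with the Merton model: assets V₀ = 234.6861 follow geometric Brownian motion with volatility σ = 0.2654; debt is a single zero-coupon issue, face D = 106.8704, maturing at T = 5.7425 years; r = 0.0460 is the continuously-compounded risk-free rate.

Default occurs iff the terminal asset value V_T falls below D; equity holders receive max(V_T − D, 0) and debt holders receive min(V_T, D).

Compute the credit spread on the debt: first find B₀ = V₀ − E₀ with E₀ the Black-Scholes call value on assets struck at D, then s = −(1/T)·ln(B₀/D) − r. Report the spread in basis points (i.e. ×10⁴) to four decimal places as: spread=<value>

d₁ = [ln(V₀/D) + (r + σ²/2)T] / (σ√T)
   = [ln(234.6861/106.8704) + (0.0460 + 0.5·0.2654²)·5.7425] / (0.2654·√5.7425)
   = [0.786632 + 0.466398] / 0.635992 = 1.970198
d₂ = d₁ − σ√T = 1.970198 − 0.635992 = 1.334207
N(d₁) = 0.975592,  N(d₂) = 0.908932,  e^(−rT) = 0.767855
E₀ = V₀·N(d₁) − D·e^(−rT)·N(d₂)
   = 234.6861·0.975592 − 106.8704·0.767855·0.908932 = 154.370134
B₀ = V₀ − E₀ = 234.6861 − 154.370134 = 80.315966
spread = −(1/T)·ln(B₀/D) − r = −(1/5.7425)·ln(80.315966/106.8704) − 0.0460 = 0.00374287
in basis points: 0.00374287 × 10⁴ = 37.4287 bp

spread=37.4287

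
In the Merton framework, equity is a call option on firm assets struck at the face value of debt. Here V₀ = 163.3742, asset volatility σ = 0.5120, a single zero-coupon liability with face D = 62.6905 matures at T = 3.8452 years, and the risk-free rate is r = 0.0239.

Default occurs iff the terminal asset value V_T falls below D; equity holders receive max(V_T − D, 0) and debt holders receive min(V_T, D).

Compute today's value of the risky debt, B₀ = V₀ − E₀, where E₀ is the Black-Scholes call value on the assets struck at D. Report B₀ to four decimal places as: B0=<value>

B0=50.3531

d₁ = [ln(V₀/D) + (r + σ²/2)T] / (σ√T)
   = [ln(163.3742/62.6905) + (0.0239 + 0.5·0.5120²)·3.8452] / (0.5120·√3.8452)
   = [0.957833 + 0.595898] / 1.003990 = 1.547557
d₂ = d₁ − σ√T = 1.547557 − 1.003990 = 0.543567
N(d₁) = 0.939135,  N(d₂) = 0.706630,  e^(−rT) = 0.912196
E₀ = V₀·N(d₁) − D·e^(−rT)·N(d₂)
   = 163.3742·0.939135 − 62.6905·0.912196·0.706630 = 113.021134
B₀ = V₀ − E₀ = 163.3742 − 113.021134 = 50.353066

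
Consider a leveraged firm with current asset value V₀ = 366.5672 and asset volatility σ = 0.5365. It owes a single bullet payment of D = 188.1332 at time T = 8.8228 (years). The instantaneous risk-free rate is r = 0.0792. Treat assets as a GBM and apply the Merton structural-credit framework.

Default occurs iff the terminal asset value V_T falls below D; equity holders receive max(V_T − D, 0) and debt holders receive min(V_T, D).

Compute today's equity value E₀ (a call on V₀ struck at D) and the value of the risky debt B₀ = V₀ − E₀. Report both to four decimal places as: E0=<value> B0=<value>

E0=299.5588 B0=67.0084

d₁ = [ln(V₀/D) + (r + σ²/2)T] / (σ√T)
   = [ln(366.5672/188.1332) + (0.0792 + 0.5·0.5365²)·8.8228] / (0.5365·√8.8228)
   = [0.667032 + 1.968509] / 1.593577 = 1.653852
d₂ = d₁ − σ√T = 1.653852 − 1.593577 = 0.060276
N(d₁) = 0.950921,  N(d₂) = 0.524032,  e^(−rT) = 0.497199
E₀ = V₀·N(d₁) − D·e^(−rT)·N(d₂)
   = 366.5672·0.950921 − 188.1332·0.497199·0.524032 = 299.558814
B₀ = V₀ − E₀ = 366.5672 − 299.558814 = 67.008386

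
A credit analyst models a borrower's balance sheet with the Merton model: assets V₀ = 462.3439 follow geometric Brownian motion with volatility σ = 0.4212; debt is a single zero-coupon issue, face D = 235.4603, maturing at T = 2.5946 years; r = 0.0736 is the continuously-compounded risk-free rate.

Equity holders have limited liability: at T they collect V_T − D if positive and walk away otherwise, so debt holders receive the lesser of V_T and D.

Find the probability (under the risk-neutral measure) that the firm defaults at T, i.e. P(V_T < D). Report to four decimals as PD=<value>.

d₁ = [ln(V₀/D) + (r + σ²/2)T] / (σ√T)
   = [ln(462.3439/235.4603) + (0.0736 + 0.5·0.4212²)·2.5946] / (0.4212·√2.5946)
   = [0.674767 + 0.421116] / 0.678459 = 1.615252
d₂ = d₁ − σ√T = 1.615252 − 0.678459 = 0.936794
risk-neutral PD = N(−d₂) = N(-0.936794) = 0.174432

PD=0.1744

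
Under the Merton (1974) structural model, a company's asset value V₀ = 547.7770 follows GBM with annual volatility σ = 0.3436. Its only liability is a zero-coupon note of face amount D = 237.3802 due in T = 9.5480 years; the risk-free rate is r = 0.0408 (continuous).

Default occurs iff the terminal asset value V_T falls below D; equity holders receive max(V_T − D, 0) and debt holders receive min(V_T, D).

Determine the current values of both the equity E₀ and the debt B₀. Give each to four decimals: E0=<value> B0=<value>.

d₁ = [ln(V₀/D) + (r + σ²/2)T] / (σ√T)
   = [ln(547.7770/237.3802) + (0.0408 + 0.5·0.3436²)·9.5480] / (0.3436·√9.5480)
   = [0.836205 + 0.953181] / 1.061718 = 1.685368
d₂ = d₁ − σ√T = 1.685368 − 1.061718 = 0.623650
N(d₁) = 0.954041,  N(d₂) = 0.733571,  e^(−rT) = 0.677356
E₀ = V₀·N(d₁) − D·e^(−rT)·N(d₂)
   = 547.7770·0.954041 − 237.3802·0.677356·0.733571 = 404.650278
B₀ = V₀ − E₀ = 547.7770 − 404.650278 = 143.126722

E0=404.6503 B0=143.1267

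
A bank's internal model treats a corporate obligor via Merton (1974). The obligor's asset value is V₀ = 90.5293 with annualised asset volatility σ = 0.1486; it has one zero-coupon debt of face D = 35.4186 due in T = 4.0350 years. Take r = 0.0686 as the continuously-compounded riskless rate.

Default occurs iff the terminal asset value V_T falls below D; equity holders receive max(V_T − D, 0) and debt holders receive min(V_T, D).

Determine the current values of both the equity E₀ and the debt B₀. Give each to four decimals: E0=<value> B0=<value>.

E0=63.6748 B0=26.8545

d₁ = [ln(V₀/D) + (r + σ²/2)T] / (σ√T)
   = [ln(90.5293/35.4186) + (0.0686 + 0.5·0.1486²)·4.0350] / (0.1486·√4.0350)
   = [0.938436 + 0.321351] / 0.298497 = 4.220431
d₂ = d₁ − σ√T = 4.220431 − 0.298497 = 3.921934
N(d₁) = 0.999988,  N(d₂) = 0.999956,  e^(−rT) = 0.758205
E₀ = V₀·N(d₁) − D·e^(−rT)·N(d₂)
   = 90.5293·0.999988 − 35.4186·0.758205·0.999956 = 63.674803
B₀ = V₀ − E₀ = 90.5293 − 63.674803 = 26.854497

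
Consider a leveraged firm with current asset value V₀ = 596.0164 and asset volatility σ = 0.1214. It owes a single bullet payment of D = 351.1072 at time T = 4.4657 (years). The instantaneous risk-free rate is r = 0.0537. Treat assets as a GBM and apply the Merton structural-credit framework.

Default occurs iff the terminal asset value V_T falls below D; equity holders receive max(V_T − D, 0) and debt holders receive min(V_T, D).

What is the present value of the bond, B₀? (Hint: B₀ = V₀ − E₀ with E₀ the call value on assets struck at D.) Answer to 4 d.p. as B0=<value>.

B0=276.2039

d₁ = [ln(V₀/D) + (r + σ²/2)T] / (σ√T)
   = [ln(596.0164/351.1072) + (0.0537 + 0.5·0.1214²)·4.4657] / (0.1214·√4.4657)
   = [0.529177 + 0.272716] / 0.256545 = 3.125738
d₂ = d₁ − σ√T = 3.125738 − 0.256545 = 2.869193
N(d₁) = 0.999113,  N(d₂) = 0.997942,  e^(−rT) = 0.786779
E₀ = V₀·N(d₁) − D·e^(−rT)·N(d₂)
   = 596.0164·0.999113 − 351.1072·0.786779·0.997942 = 319.812539
B₀ = V₀ − E₀ = 596.0164 − 319.812539 = 276.203861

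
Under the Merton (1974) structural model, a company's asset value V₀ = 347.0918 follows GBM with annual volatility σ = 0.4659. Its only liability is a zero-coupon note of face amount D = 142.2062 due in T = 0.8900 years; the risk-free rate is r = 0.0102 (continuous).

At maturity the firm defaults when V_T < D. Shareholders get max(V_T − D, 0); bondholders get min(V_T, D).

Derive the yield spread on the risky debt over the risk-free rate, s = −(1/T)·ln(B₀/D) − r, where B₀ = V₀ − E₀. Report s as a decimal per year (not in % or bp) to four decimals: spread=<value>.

spread=0.0056

d₁ = [ln(V₀/D) + (r + σ²/2)T] / (σ√T)
   = [ln(347.0918/142.2062) + (0.0102 + 0.5·0.4659²)·0.8900] / (0.4659·√0.8900)
   = [0.892311 + 0.105671] / 0.439529 = 2.270571
d₂ = d₁ − σ√T = 2.270571 − 0.439529 = 1.831042
N(d₁) = 0.988414,  N(d₂) = 0.966453,  e^(−rT) = 0.990963
E₀ = V₀·N(d₁) − D·e^(−rT)·N(d₂)
   = 347.0918·0.988414 − 142.2062·0.990963·0.966453 = 206.876635
B₀ = V₀ − E₀ = 347.0918 − 206.876635 = 140.215165
spread = −(1/T)·ln(B₀/D) − r = −(1/0.8900)·ln(140.215165/142.2062) − 0.0102 = 0.00564267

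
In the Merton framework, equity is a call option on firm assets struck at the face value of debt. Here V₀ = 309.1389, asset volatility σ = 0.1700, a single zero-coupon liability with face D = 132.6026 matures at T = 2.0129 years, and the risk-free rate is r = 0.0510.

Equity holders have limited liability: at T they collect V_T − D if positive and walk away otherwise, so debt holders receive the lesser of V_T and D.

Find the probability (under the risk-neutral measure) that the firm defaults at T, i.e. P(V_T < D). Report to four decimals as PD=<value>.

PD=0.0001

d₁ = [ln(V₀/D) + (r + σ²/2)T] / (σ√T)
   = [ln(309.1389/132.6026) + (0.0510 + 0.5·0.1700²)·2.0129] / (0.1700·√2.0129)
   = [0.846434 + 0.131744] / 0.241190 = 4.055627
d₂ = d₁ − σ√T = 4.055627 − 0.241190 = 3.814437
risk-neutral PD = N(−d₂) = N(-3.814437) = 0.000068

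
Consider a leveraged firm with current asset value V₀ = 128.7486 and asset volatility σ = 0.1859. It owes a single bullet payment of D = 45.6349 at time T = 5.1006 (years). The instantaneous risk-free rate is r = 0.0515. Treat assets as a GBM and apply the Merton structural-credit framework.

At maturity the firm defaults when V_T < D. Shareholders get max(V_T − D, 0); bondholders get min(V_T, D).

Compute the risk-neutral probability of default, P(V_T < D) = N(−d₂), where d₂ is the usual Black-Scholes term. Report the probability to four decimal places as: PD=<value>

PD=0.0019

d₁ = [ln(V₀/D) + (r + σ²/2)T] / (σ√T)
   = [ln(128.7486/45.6349) + (0.0515 + 0.5·0.1859²)·5.1006] / (0.1859·√5.1006)
   = [1.037189 + 0.350816] / 0.419846 = 3.305986
d₂ = d₁ − σ√T = 3.305986 − 0.419846 = 2.886140
risk-neutral PD = N(−d₂) = N(-2.886140) = 0.001950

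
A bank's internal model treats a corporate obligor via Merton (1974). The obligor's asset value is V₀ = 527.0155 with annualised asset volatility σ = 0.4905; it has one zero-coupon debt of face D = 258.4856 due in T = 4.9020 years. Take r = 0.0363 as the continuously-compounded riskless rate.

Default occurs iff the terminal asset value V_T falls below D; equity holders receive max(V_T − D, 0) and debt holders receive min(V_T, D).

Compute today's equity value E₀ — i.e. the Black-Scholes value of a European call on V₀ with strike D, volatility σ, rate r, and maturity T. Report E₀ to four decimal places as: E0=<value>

E0=349.6778

d₁ = [ln(V₀/D) + (r + σ²/2)T] / (σ√T)
   = [ln(527.0155/258.4856) + (0.0363 + 0.5·0.4905²)·4.9020] / (0.4905·√4.9020)
   = [0.712390 + 0.767629] / 1.085990 = 1.362830
d₂ = d₁ − σ√T = 1.362830 − 1.085990 = 0.276840
N(d₁) = 0.913532,  N(d₂) = 0.609049,  e^(−rT) = 0.836990
E₀ = V₀·N(d₁) − D·e^(−rT)·N(d₂)
   = 527.0155·0.913532 − 258.4856·0.836990·0.609049 = 349.677829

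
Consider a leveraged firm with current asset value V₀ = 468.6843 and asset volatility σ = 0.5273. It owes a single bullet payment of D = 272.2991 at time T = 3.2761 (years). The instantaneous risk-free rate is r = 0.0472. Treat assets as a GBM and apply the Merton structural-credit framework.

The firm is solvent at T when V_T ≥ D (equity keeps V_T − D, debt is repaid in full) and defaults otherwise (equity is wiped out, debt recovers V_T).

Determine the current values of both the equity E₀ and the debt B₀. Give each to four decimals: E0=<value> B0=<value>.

E0=275.4838 B0=193.2005

d₁ = [ln(V₀/D) + (r + σ²/2)T] / (σ√T)
   = [ln(468.6843/272.2991) + (0.0472 + 0.5·0.5273²)·3.2761] / (0.5273·√3.2761)
   = [0.543028 + 0.610084] / 0.954413 = 1.208190
d₂ = d₁ − σ√T = 1.208190 − 0.954413 = 0.253777
N(d₁) = 0.886513,  N(d₂) = 0.600166,  e^(−rT) = 0.856730
E₀ = V₀·N(d₁) − D·e^(−rT)·N(d₂)
   = 468.6843·0.886513 − 272.2991·0.856730·0.600166 = 275.483776
B₀ = V₀ − E₀ = 468.6843 − 275.483776 = 193.200524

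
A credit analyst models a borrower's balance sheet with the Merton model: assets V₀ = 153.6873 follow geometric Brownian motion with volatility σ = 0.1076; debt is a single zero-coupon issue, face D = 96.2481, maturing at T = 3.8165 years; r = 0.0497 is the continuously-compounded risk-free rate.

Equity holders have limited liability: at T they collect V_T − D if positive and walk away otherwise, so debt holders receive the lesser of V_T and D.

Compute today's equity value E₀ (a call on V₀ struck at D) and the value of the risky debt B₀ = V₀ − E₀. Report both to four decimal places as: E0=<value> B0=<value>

E0=74.0742 B0=79.6131

d₁ = [ln(V₀/D) + (r + σ²/2)T] / (σ√T)
   = [ln(153.6873/96.2481) + (0.0497 + 0.5·0.1076²)·3.8165] / (0.1076·√3.8165)
   = [0.467991 + 0.211773] / 0.210206 = 3.233801
d₂ = d₁ − σ√T = 3.233801 − 0.210206 = 3.023595
N(d₁) = 0.999389,  N(d₂) = 0.998751,  e^(−rT) = 0.827224
E₀ = V₀·N(d₁) − D·e^(−rT)·N(d₂)
   = 153.6873·0.999389 − 96.2481·0.827224·0.998751 = 74.074157
B₀ = V₀ − E₀ = 153.6873 − 74.074157 = 79.613143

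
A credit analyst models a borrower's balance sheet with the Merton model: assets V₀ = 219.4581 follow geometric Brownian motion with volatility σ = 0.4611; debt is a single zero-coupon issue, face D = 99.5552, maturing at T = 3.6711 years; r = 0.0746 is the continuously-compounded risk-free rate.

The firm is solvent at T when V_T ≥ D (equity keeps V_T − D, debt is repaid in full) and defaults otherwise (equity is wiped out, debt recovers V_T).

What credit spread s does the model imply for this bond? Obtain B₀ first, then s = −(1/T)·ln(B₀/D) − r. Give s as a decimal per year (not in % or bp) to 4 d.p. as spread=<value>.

d₁ = [ln(V₀/D) + (r + σ²/2)T] / (σ√T)
   = [ln(219.4581/99.5552) + (0.0746 + 0.5·0.4611²)·3.6711] / (0.4611·√3.6711)
   = [0.790449 + 0.664126] / 0.883473 = 1.646429
d₂ = d₁ − σ√T = 1.646429 − 0.883473 = 0.762956
N(d₁) = 0.950162,  N(d₂) = 0.777255,  e^(−rT) = 0.760435
E₀ = V₀·N(d₁) − D·e^(−rT)·N(d₂)
   = 219.4581·0.950162 − 99.5552·0.760435·0.777255 = 149.678465
B₀ = V₀ − E₀ = 219.4581 − 149.678465 = 69.779635
spread = −(1/T)·ln(B₀/D) − r = −(1/3.6711)·ln(69.779635/99.5552) − 0.0746 = 0.02220206

spread=0.0222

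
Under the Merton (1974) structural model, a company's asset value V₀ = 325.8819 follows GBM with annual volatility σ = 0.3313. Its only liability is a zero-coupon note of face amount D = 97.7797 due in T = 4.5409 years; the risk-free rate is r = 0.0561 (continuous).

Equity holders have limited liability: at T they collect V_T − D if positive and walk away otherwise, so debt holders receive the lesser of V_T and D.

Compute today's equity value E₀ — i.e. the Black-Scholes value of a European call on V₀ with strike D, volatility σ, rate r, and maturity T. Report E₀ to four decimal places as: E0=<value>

d₁ = [ln(V₀/D) + (r + σ²/2)T] / (σ√T)
   = [ln(325.8819/97.7797) + (0.0561 + 0.5·0.3313²)·4.5409] / (0.3313·√4.5409)
   = [1.203818 + 0.503948] / 0.705980 = 2.419001
d₂ = d₁ − σ√T = 2.419001 − 0.705980 = 1.713021
N(d₁) = 0.992218,  N(d₂) = 0.956646,  e^(−rT) = 0.775115
E₀ = V₀·N(d₁) − D·e^(−rT)·N(d₂)
   = 325.8819·0.992218 − 97.7797·0.775115·0.956646 = 250.841398

E0=250.8414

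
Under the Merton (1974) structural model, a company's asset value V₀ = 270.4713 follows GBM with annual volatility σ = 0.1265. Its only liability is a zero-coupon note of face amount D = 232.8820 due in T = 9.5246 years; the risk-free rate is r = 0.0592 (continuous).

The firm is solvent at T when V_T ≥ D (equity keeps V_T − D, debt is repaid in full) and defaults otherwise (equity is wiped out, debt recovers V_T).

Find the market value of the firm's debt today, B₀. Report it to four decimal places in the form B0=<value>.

B0=131.5425

d₁ = [ln(V₀/D) + (r + σ²/2)T] / (σ√T)
   = [ln(270.4713/232.8820) + (0.0592 + 0.5·0.1265²)·9.5246] / (0.1265·√9.5246)
   = [0.149634 + 0.640064] / 0.390404 = 2.022773
d₂ = d₁ − σ√T = 2.022773 − 0.390404 = 1.632369
N(d₁) = 0.978452,  N(d₂) = 0.948699,  e^(−rT) = 0.569011
E₀ = V₀·N(d₁) − D·e^(−rT)·N(d₂)
   = 270.4713·0.978452 − 232.8820·0.569011·0.948699 = 138.928791
B₀ = V₀ − E₀ = 270.4713 − 138.928791 = 131.542509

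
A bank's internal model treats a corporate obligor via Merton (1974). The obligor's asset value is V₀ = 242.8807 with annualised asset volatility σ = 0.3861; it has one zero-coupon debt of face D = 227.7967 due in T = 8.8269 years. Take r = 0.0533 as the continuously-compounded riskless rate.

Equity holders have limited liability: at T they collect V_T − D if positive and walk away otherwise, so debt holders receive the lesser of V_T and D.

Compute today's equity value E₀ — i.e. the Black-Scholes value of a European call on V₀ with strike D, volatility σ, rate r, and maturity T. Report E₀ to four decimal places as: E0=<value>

E0=141.5663

d₁ = [ln(V₀/D) + (r + σ²/2)T] / (σ√T)
   = [ln(242.8807/227.7967) + (0.0533 + 0.5·0.3861²)·8.8269] / (0.3861·√8.8269)
   = [0.064117 + 1.128401] / 1.147107 = 1.039587
d₂ = d₁ − σ√T = 1.039587 − 1.147107 = -0.107520
N(d₁) = 0.850734,  N(d₂) = 0.457188,  e^(−rT) = 0.624706
E₀ = V₀·N(d₁) − D·e^(−rT)·N(d₂)
   = 242.8807·0.850734 − 227.7967·0.624706·0.457188 = 141.566251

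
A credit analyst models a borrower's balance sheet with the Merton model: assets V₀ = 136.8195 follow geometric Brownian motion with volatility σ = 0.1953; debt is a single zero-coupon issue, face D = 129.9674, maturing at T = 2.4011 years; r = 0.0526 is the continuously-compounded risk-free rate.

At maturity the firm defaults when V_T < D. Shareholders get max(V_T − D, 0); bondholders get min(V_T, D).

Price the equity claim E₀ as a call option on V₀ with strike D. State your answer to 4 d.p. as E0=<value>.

d₁ = [ln(V₀/D) + (r + σ²/2)T] / (σ√T)
   = [ln(136.8195/129.9674) + (0.0526 + 0.5·0.1953²)·2.4011] / (0.1953·√2.4011)
   = [0.051379 + 0.172089] / 0.302627 = 0.738428
d₂ = d₁ − σ√T = 0.738428 − 0.302627 = 0.435802
N(d₁) = 0.769873,  N(d₂) = 0.668510,  e^(−rT) = 0.881352
E₀ = V₀·N(d₁) − D·e^(−rT)·N(d₂)
   = 136.8195·0.769873 − 129.9674·0.881352·0.668510 = 28.757808

E0=28.7578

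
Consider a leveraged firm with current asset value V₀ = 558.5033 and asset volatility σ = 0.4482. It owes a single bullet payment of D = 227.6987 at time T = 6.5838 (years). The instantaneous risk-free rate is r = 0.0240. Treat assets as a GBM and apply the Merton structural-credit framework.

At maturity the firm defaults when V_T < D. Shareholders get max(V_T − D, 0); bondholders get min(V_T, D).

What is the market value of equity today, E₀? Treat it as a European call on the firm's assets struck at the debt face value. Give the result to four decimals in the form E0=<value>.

E0=397.3844

d₁ = [ln(V₀/D) + (r + σ²/2)T] / (σ√T)
   = [ln(558.5033/227.6987) + (0.0240 + 0.5·0.4482²)·6.5838] / (0.4482·√6.5838)
   = [0.897237 + 0.819299] / 1.150033 = 1.492598
d₂ = d₁ − σ√T = 1.492598 − 1.150033 = 0.342565
N(d₁) = 0.932229,  N(d₂) = 0.634037,  e^(−rT) = 0.853840
E₀ = V₀·N(d₁) − D·e^(−rT)·N(d₂)
   = 558.5033·0.932229 − 227.6987·0.853840·0.634037 = 397.384395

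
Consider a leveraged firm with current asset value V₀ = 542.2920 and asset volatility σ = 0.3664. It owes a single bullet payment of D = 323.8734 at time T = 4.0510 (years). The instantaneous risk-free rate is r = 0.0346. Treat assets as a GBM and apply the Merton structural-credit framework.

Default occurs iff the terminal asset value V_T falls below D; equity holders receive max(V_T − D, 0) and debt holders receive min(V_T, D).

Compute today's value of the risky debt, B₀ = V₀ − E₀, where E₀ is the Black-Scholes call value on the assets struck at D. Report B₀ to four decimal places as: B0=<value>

B0=253.1876

d₁ = [ln(V₀/D) + (r + σ²/2)T] / (σ√T)
   = [ln(542.2920/323.8734) + (0.0346 + 0.5·0.3664²)·4.0510] / (0.3664·√4.0510)
   = [0.515452 + 0.412086] / 0.737457 = 1.257752
d₂ = d₁ − σ√T = 1.257752 − 0.737457 = 0.520295
N(d₁) = 0.895759,  N(d₂) = 0.698571,  e^(−rT) = 0.869215
E₀ = V₀·N(d₁) − D·e^(−rT)·N(d₂)
   = 542.2920·0.895759 − 323.8734·0.869215·0.698571 = 289.104384
B₀ = V₀ − E₀ = 542.2920 − 289.104384 = 253.187616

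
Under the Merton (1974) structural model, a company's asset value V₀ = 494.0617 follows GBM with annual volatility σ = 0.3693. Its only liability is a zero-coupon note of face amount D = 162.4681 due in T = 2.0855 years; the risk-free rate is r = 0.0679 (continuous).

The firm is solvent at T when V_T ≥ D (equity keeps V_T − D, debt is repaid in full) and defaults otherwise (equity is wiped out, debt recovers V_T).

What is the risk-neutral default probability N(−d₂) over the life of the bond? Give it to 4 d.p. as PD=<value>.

d₁ = [ln(V₀/D) + (r + σ²/2)T] / (σ√T)
   = [ln(494.0617/162.4681) + (0.0679 + 0.5·0.3693²)·2.0855] / (0.3693·√2.0855)
   = [1.112179 + 0.283818] / 0.533316 = 2.617581
d₂ = d₁ − σ√T = 2.617581 − 0.533316 = 2.084265
risk-neutral PD = N(−d₂) = N(-2.084265) = 0.018568

PD=0.0186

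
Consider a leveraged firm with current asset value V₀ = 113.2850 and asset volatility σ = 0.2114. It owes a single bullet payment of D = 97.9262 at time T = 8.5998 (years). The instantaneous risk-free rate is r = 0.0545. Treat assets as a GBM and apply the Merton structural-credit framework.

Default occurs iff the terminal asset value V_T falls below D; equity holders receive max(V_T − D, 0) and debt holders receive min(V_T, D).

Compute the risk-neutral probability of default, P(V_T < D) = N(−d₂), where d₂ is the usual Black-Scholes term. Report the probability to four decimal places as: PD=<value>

PD=0.2479

d₁ = [ln(V₀/D) + (r + σ²/2)T] / (σ√T)
   = [ln(113.2850/97.9262) + (0.0545 + 0.5·0.2114²)·8.5998] / (0.2114·√8.5998)
   = [0.145693 + 0.660851] / 0.619939 = 1.301005
d₂ = d₁ − σ√T = 1.301005 − 0.619939 = 0.681066
risk-neutral PD = N(−d₂) = N(-0.681066) = 0.247915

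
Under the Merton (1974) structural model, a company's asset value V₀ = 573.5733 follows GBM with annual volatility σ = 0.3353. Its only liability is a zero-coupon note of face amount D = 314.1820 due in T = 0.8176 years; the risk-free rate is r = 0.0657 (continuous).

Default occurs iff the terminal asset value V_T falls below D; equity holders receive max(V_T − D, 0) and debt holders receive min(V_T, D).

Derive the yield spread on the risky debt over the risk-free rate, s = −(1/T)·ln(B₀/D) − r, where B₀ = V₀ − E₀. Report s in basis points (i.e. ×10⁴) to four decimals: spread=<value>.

d₁ = [ln(V₀/D) + (r + σ²/2)T] / (σ√T)
   = [ln(573.5733/314.1820) + (0.0657 + 0.5·0.3353²)·0.8176] / (0.3353·√0.8176)
   = [0.601913 + 0.099676] / 0.303182 = 2.314084
d₂ = d₁ − σ√T = 2.314084 − 0.303182 = 2.010901
N(d₁) = 0.989668,  N(d₂) = 0.977832,  e^(−rT) = 0.947701
E₀ = V₀·N(d₁) − D·e^(−rT)·N(d₂)
   = 573.5733·0.989668 − 314.1820·0.947701·0.977832 = 276.497339
B₀ = V₀ − E₀ = 573.5733 − 276.497339 = 297.075961
spread = −(1/T)·ln(B₀/D) − r = −(1/0.8176)·ln(297.075961/314.1820) − 0.0657 = 0.00277428
in basis points: 0.00277428 × 10⁴ = 27.7428 bp

spread=27.7428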